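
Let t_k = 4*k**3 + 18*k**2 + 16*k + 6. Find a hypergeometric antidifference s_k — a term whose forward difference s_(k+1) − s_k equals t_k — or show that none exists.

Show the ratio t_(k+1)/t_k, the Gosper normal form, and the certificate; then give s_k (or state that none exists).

Step 1: r(k) = (2*k**3 + 15*k**2 + 32*k + 22)/(2*k**3 + 9*k**2 + 8*k + 3).
A = 1, B = 1, C = k**3 + 9*k**2/2 + 4*k + 3/2.
f must satisfy (1)·f(k+1) − (1)·f(k) = k**3 + 9*k**2/2 + 4*k + 3/2.
From deg A=0, deg B=0, deg C=3: d=4.
Match coefficients ⇒ f(k) = k*(k**3 + 4*k**2 + 1)/4.
Then R = B(k−1)f/C = k*(k**3 + 4*k**2 + 1)/(2*(2*k**3 + 9*k**2 + 8*k + 3)), so s_k = R(k)·t_k = k**4 + 4*k**3 + k.
Check: Δs_k = 4*k**3 + 18*k**2 + 16*k + 6. ✓

s_k = k**4 + 4*k**3 + k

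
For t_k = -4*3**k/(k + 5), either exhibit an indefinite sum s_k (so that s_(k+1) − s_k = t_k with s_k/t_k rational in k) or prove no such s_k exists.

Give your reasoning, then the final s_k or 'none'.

t_(k+1)/t_k = 3*(k + 5)/(k + 6).
Take A(k)=3*k + 15, B(k)=k + 6, C(k)=1.
Set up (3*k + 15)·f(k+1) − (k + 5)·f(k) − (1) = 0.
Degrees (1,1,0) ⇒ d ≤ -1.
d = -1 < 0 ⇒ no nonzero polynomial f; not summable.

not Gosper-summable; s_k does not exist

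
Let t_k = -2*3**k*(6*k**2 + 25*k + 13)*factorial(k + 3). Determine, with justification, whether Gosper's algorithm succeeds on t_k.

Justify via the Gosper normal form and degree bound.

Step 1: r(k) = 3*(6*k**3 + 61*k**2 + 192*k + 176)/(6*k**2 + 25*k + 13).
Factor: A=3*k + 12; B=1; C=k**2 + 25*k/6 + 13/6.
f must satisfy (3*k + 12)·f(k+1) − (1)·f(k) = k**2 + 25*k/6 + 13/6.
Bound: deg f ≤ 1.
Solve for f: f(k) = (2*k - 1)/6 (degree 1 ≤ 1).
Then R = B(k−1)f/C = (2*k - 1)/(6*k**2 + 25*k + 13), so s_k = R(k)·t_k = -2*3**k*(2*k - 1)*factorial(k + 3).
Verify: -2*3**k*(6*k**2 + 25*k + 13)*factorial(k + 3) matches t_k.

Yes. s_k = -2*3**k*(2*k - 1)*factorial(k + 3).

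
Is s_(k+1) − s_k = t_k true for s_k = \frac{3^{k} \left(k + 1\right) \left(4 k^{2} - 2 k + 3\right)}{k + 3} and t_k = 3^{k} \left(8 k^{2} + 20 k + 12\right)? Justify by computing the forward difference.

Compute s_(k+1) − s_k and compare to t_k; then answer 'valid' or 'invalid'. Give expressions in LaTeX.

s_(k+1) = 3**(k + 1)*(k + 2)*(-2*k + 4*(k + 1)**2 + 1)/(k + 4)
s_(k+1) − s_k = 3**k*(8*k**4 + 60*k**3 + 168*k**2 + 176*k + 78)/(k**2 + 7*k + 12)
(s_(k+1) − s_k) − t_k = 3**k*(-16*k**3 - 80*k**2 - 148*k - 66)/(k**2 + 7*k + 12)

Invalid: residual \frac{3^{k} \left(- 16 k^{3} - 80 k^{2} - 148 k - 66\right)}{k^{2} + 7 k + 12} ≠ 0.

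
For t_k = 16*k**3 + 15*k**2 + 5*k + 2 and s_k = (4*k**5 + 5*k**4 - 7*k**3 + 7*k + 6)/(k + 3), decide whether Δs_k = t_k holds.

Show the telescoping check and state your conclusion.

s_(k+1) = (7*k + 4*(k + 1)**5 + 5*(k + 1)**4 - 7*(k + 1)**3 + 13)/(k + 4)
s_(k+1) − s_k = (16*k**5 + 115*k**4 + 236*k**3 + 166*k**2 + 59*k + 21)/(k**2 + 7*k + 12)
(s_(k+1) − s_k) − t_k = 3*(-4*k**4 - 22*k**3 - 17*k**2 - 5*k - 1)/(k**2 + 7*k + 12)

Invalid: residual 3*(-4*k**4 - 22*k**3 - 17*k**2 - 5*k - 1)/(k**2 + 7*k + 12) ≠ 0.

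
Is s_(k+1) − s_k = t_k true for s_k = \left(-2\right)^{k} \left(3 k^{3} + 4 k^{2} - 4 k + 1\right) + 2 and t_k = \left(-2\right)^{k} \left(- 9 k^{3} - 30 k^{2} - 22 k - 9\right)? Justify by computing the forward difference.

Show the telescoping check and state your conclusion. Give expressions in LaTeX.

Valid: the claim telescopes to t_k.

s_(k+1) = 2*(-2)**k*(4*k - 3*(k + 1)**3 - 4*(k + 1)**2 + 3) + 2
s_(k+1) − s_k = (-2)**k*(-9*k**3 - 30*k**2 - 22*k - 9)
(s_(k+1) − s_k) − t_k = 0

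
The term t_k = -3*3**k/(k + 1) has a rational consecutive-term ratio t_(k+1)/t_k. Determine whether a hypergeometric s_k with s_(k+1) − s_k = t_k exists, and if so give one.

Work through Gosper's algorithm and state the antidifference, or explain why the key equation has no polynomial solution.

t_(k+1)/t_k = 3*(k + 1)/(k + 2).
So A=3*k + 3 and B=k + 2, with C=1.
Solve (3*k + 3)·f(k+1) − (k + 1)·f(k) = 1.
deg f ≤ -1 (via 1,1,0).
d = -1 < 0 ⇒ no nonzero polynomial f; not summable.

none — t_k is not Gosper-summable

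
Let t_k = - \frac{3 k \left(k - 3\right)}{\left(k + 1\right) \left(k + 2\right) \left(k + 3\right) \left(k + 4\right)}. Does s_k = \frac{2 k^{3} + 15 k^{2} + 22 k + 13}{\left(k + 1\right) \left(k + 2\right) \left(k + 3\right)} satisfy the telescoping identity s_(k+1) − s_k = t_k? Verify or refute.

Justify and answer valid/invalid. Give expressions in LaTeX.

Valid: the claim telescopes to t_k.

s_(k+1) = (22*k + 2*(k + 1)**3 + 15*(k + 1)**2 + 35)/((k + 2)*(k + 3)*(k + 4))
s_(k+1) − s_k = 3*k*(3 - k)/(k**4 + 10*k**3 + 35*k**2 + 50*k + 24)
(s_(k+1) − s_k) − t_k = 0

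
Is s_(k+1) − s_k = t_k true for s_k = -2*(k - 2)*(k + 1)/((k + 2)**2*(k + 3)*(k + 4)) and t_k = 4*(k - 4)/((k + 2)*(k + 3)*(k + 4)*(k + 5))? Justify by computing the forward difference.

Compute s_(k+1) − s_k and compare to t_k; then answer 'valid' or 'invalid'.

Invalid: residual 2*(-3*k**2 + k + 26)/(k**6 + 19*k**5 + 147*k**4 + 593*k**3 + 1316*k**2 + 1524*k + 720) ≠ 0.

s_(k+1) = -2*(k - 1)*(k + 2)/((k + 3)**2*(k + 4)*(k + 5))
s_(k+1) − s_k = 2*((k - 2)*(k + 1)*(k + 3)*(k + 5) - (k - 1)*(k + 2)**3)/((k + 2)**2*(k + 3)**2*(k + 4)*(k + 5))
(s_(k+1) − s_k) − t_k = 2*(-3*k**2 + k + 26)/(k**6 + 19*k**5 + 147*k**4 + 593*k**3 + 1316*k**2 + 1524*k + 720)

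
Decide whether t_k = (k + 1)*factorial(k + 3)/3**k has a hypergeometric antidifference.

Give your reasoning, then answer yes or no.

Yes. s_k = 3**(1 - k)*factorial(k + 3).

t_(k+1)/t_k = (k + 2)*(k + 4)/(3*(k + 1)).
So A=k/3 + 4/3 and B=1, with C=k + 1.
f must satisfy (k/3 + 4/3)·f(k+1) − (1)·f(k) = k + 1.
deg f ≤ 0 (via 1,0,1).
A polynomial solution: f(k) = 3.
Certificate R = B(k−1)f/C = 3/(k + 1) gives s_k = 3**(1 - k)*factorial(k + 3).
Check: Δs_k = (k + 1)*factorial(k + 3)/3**k. ✓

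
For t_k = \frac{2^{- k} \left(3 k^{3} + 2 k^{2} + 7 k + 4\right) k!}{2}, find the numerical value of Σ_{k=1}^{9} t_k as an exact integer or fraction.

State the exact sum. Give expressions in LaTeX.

Ratio r(k) = (3*k**4 + 14*k**3 + 31*k**2 + 36*k + 16)/(2*(3*k**3 + 2*k**2 + 7*k + 4)).
Take A(k)=k/2 + 1/2, B(k)=1, C(k)=k**3 + 2*k**2/3 + 7*k/3 + 4/3.
Set up (k/2 + 1/2)·f(k+1) − (1)·f(k) − (k**3 + 2*k**2/3 + 7*k/3 + 4/3) = 0.
deg f ≤ 2 (via 1,0,3).
A polynomial solution: f(k) = 2*(k - 1)*(3*k + 2)/3.
Certificate R = B(k−1)f/C = 2*(k - 1)*(3*k + 2)/(3*k**3 + 2*k**2 + 7*k + 4) gives s_k = (k - 1)*(3*k + 2)*factorial(k)/2**k.
Δs = (3*k**3 + 2*k**2 + 7*k + 4)*factorial(k)/(2*2**k), as required.
Σ_(k=1)^(9) t_k = s_(10) − s_(1) = 1020600 − (0) = 1020600.

Σ = 1020600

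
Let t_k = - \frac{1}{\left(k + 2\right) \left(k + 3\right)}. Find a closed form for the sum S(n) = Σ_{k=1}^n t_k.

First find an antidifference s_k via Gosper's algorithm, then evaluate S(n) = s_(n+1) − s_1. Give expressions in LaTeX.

Step 1: r(k) = (k + 2)/(k + 4).
Take A(k)=k + 2, B(k)=k + 4, C(k)=1.
f must satisfy (k + 2)·f(k+1) − (k + 3)·f(k) = 1.
deg f ≤ 1 (via 1,1,0).
Coefficient equations give f(k) = k/2.
R(k) = B(k−1)·f(k)/C(k) = k*(k + 3)/2; s_k = R·t_k = -k/(2*k + 4).
Δs = -1/(k**2 + 5*k + 6), as required.
s_(n+1) = (-n - 1)/(2*(n + 3)) and s_(1) = -1/6, so S(n) = -n/(3*n + 9).

S(n) = - \frac{n}{3 n + 9}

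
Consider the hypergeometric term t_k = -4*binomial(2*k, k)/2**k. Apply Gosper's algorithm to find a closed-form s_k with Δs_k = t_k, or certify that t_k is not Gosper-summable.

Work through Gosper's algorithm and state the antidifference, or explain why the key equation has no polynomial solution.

no hypergeometric antidifference exists

t_(k+1)/t_k = (2*k + 1)/(k + 1).
A = 2*k + 1, B = k + 1, C = 1.
Set up (2*k + 1)·f(k+1) − (k)·f(k) − (1) = 0.
deg f ≤ -1 (via 1,1,0).
Negative degree bound (-1): no f exists, t_k not Gosper-summable.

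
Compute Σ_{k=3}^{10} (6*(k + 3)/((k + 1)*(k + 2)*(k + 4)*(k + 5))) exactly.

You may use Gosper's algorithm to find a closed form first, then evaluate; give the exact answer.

The ratio is (k + 1)*(k + 4)**2/((k + 3)**2*(k + 6)).
Factor: A=k + 1; B=k + 6; C=k**2 + 6*k + 9.
Key eq: (k + 1)·f(k+1) = (k + 5)·f(k) + (k**2 + 6*k + 9).
d = 4 from the (1,1,2) case.
Coefficient equations give f(k) = k*(k + 2)*(k + 3)*(k + 5)/8.
Get s_k = R·t_k = 3*k*(k + 5)/(4*(k**2 + 5*k + 4)) with R(k) = B(k−1)f(k)/C(k) = k*(k + 2)*(k + 5)**2/(8*(k + 3)).
Check: Δs_k = 6*(k + 3)/(k**4 + 12*k**3 + 49*k**2 + 78*k + 40). ✓
Evaluate s at k=11 and k=3: 11/15 and 9/14; difference 19/210.

Σ = 19/210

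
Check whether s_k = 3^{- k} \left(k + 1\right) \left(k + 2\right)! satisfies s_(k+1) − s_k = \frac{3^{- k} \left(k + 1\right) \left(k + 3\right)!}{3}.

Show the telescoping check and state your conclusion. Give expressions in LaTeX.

s_(k+1) = (k + 2)*factorial(k + 3)/(3*3**k)
s_(k+1) − s_k = (k**2 + 2*k + 3)*factorial(k + 2)/(3*3**k)
(s_(k+1) − s_k) − t_k = -2*k*factorial(k + 2)/(3*3**k)

Invalid: residual - \frac{2 \cdot 3^{- k} k \left(k + 2\right)!}{3} ≠ 0.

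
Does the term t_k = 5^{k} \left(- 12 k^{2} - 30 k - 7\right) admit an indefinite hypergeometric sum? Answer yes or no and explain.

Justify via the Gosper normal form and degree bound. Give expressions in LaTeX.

t_(k+1)/t_k = 5*(12*k**2 + 54*k + 49)/(12*k**2 + 30*k + 7).
Normal form (A,B,C) = (5, 1, k**2 + 5*k/2 + 7/12).
Key eq: (5)·f(k+1) = (1)·f(k) + (k**2 + 5*k/2 + 7/12).
Bound: deg f ≤ 2.
Coefficient equations give f(k) = (3*k**2 - 2)/12.
So s_k = (B(k−1)f/C)·t_k = ((3*k**2 - 2)/(12*k**2 + 30*k + 7))·t_k = 5**k*(2 - 3*k**2).
Verify: 5**k*(-12*k**2 - 30*k - 7) matches t_k.

Yes. s_k = 5^{k} \left(2 - 3 k^{2}\right).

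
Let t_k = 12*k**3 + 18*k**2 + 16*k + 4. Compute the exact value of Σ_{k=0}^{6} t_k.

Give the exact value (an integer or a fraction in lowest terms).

Σ = 7294

Ratio r(k) = (6*k**3 + 27*k**2 + 44*k + 25)/(6*k**3 + 9*k**2 + 8*k + 2).
Gosper form: A/B · C(k+1)/C(k) with A=1, B=1, C=k**3 + 3*k**2/2 + 4*k/3 + 1/3.
f must satisfy (1)·f(k+1) − (1)·f(k) = k**3 + 3*k**2/2 + 4*k/3 + 1/3.
Bound: deg f ≤ 4.
Match coefficients ⇒ f(k) = k*(3*k**3 + 2*k - 1)/12.
So s_k = (B(k−1)f/C)·t_k = (k*(3*k**3 + 2*k - 1)/(2*(6*k**3 + 9*k**2 + 8*k + 2)))·t_k = k*(3*k**3 + 2*k - 1).
s_(k+1) − s_k = 12*k**3 + 18*k**2 + 16*k + 4 = t_k.
Sum = s_(7) − s_(0); s_(7) = 7294, s_(0) = 0 ⇒ 7294.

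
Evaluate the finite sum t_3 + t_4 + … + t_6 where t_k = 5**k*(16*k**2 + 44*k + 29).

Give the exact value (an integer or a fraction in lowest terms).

Σ = 15932500

Step 1: r(k) = 5*(16*k**2 + 76*k + 89)/(16*k**2 + 44*k + 29).
Factor: A=5; B=1; C=k**2 + 11*k/4 + 29/16.
Set up (5)·f(k+1) − (1)·f(k) − (k**2 + 11*k/4 + 29/16) = 0.
Bound: deg f ≤ 2.
A polynomial solution: f(k) = (4*k**2 + k + 1)/16.
So s_k = (B(k−1)f/C)·t_k = ((4*k**2 + k + 1)/(16*k**2 + 44*k + 29))·t_k = 5**k*(4*k**2 + k + 1).
Verify: 5**k*(16*k**2 + 44*k + 29) matches t_k.
Sum = s_(7) − s_(3); s_(7) = 15937500, s_(3) = 5000 ⇒ 15932500.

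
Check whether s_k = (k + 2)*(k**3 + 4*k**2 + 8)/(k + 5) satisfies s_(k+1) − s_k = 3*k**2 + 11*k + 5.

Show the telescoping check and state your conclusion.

s_(k+1) = (k + 3)*((k + 1)**3 + 4*(k + 1)**2 + 8)/(k + 6)
s_(k+1) − s_k = (3*k**4 + 38*k**3 + 150*k**2 + 205*k + 99)/(k**2 + 11*k + 30)
(s_(k+1) − s_k) − t_k = 3*(-2*k**3 - 22*k**2 - 60*k - 17)/(k**2 + 11*k + 30)

Invalid: residual 3*(-2*k**3 - 22*k**2 - 60*k - 17)/(k**2 + 11*k + 30) ≠ 0.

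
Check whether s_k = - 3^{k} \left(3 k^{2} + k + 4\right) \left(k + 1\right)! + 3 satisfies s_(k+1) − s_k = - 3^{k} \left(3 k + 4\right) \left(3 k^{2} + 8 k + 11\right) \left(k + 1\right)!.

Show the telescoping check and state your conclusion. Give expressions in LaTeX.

Valid — Δs_k = t_k.

s_(k+1) = -3**(k + 1)*(k + 3*(k + 1)**2 + 5)*factorial(k + 2) + 3
s_(k+1) − s_k = -3**k*(3*k + 4)*(3*k**2 + 8*k + 11)*factorial(k + 1)
(s_(k+1) − s_k) − t_k = 0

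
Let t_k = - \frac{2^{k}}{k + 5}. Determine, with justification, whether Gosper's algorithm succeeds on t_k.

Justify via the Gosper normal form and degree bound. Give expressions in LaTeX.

No; the degree bound rules out any f.

t_(k+1)/t_k = 2*(k + 5)/(k + 6).
A = 2*k + 10, B = k + 6, C = 1.
Need (2*k + 10)·f(k+1) − (k + 5)·f(k) = 1.
Degrees (1,1,0) ⇒ d ≤ -1.
Negative degree bound (-1): no f exists, t_k not Gosper-summable.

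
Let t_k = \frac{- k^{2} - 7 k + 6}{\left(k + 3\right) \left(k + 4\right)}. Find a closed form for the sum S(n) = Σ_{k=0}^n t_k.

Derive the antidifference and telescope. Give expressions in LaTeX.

Ratio r(k) = (k + 3)*(7*k + (k + 1)**2 + 1)/((k + 5)*(k**2 + 7*k - 6)).
Normal form (A,B,C) = (k + 3, k + 5, k**2 + 7*k - 6).
Set up (k + 3)·f(k+1) − (k + 4)·f(k) − (k**2 + 7*k - 6) = 0.
Bound: deg f ≤ 2.
Solving with deg f ≤ 2: f(k) = k*(k - 3).
Certificate R = B(k−1)f/C = k*(k - 3)*(k + 4)/(k**2 + 7*k - 6) gives s_k = k*(3 - k)/(k + 3).
Verify: (-k**2 - 7*k + 6)/(k**2 + 7*k + 12) matches t_k.
Σ_(k=0)^n t_k = s_(n+1) − s_(0) = ((-n**2 + n + 2)/(n + 4)) − (0), i.e. (-n**2 + n + 2)/(n + 4).

S(n) = \frac{- n^{2} + n + 2}{n + 4}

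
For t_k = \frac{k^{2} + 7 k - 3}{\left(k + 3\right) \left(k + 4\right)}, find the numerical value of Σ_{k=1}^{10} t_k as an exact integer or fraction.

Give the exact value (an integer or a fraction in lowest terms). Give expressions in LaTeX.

Σ = 205/28

Step 1: r(k) = (k + 3)*(7*k + (k + 1)**2 + 4)/((k + 5)*(k**2 + 7*k - 3)).
Factor: A=k + 3; B=k + 5; C=k**2 + 7*k - 3.
Need (k + 3)·f(k+1) − (k + 4)·f(k) = k**2 + 7*k - 3.
d = 2 from the (1,1,2) case.
A polynomial solution: f(k) = k*(k - 2).
Certificate R = B(k−1)f/C = k*(k - 2)*(k + 4)/(k**2 + 7*k - 3) gives s_k = k*(k - 2)/(k + 3).
Verify: (k**2 + 7*k - 3)/(k**2 + 7*k + 12) matches t_k.
Evaluate s at k=11 and k=1: 99/14 and -1/4; difference 205/28.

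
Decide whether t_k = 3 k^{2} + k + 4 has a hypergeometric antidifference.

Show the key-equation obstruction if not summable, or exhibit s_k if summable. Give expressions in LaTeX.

t_(k+1)/t_k = (k + 3*(k + 1)**2 + 5)/(3*k**2 + k + 4).
Take A(k)=1, B(k)=1, C(k)=k**2 + k/3 + 4/3.
Need (1)·f(k+1) − (1)·f(k) = k**2 + k/3 + 4/3.
From deg A=0, deg B=0, deg C=2: d=3.
A polynomial solution: f(k) = k*(k**2 - k + 4)/3.
So s_k = (B(k−1)f/C)·t_k = (k*(k**2 - k + 4)/(3*k**2 + k + 4))·t_k = k*(k**2 - k + 4).
s_(k+1) − s_k = 3*k**2 + k + 4 = t_k.

Yes. s_k = k \left(k^{2} - k + 4\right).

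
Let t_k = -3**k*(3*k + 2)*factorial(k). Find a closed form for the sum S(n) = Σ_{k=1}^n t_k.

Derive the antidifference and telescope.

Compute t_(k+1)/t_k: get 3*(k + 1)*(3*k + 5)/(3*k + 2).
Take A(k)=3*k + 3, B(k)=1, C(k)=k + 2/3.
Set up (3*k + 3)·f(k+1) − (1)·f(k) − (k + 2/3) = 0.
From deg A=1, deg B=0, deg C=1: d=0.
A polynomial solution: f(k) = 1/3.
Get s_k = R·t_k = -3**k*factorial(k) with R(k) = B(k−1)f(k)/C(k) = 1/(3*k + 2).
Check: Δs_k = -3**k*(3*k + 2)*factorial(k). ✓
s_(n+1) = -3**(n + 1)*factorial(n + 1) and s_(1) = -3, so S(n) = -3*3**n*factorial(n + 1) + 3.

S(n) = -3*3**n*factorial(n + 1) + 3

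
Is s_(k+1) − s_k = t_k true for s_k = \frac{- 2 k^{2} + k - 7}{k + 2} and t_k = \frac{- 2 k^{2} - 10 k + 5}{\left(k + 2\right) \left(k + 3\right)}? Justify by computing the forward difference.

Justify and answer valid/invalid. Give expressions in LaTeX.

s_(k+1) = (k - 2*(k + 1)**2 - 6)/(k + 3)
s_(k+1) − s_k = (-2*k**2 - 10*k + 5)/(k**2 + 5*k + 6)
(s_(k+1) − s_k) − t_k = 0

Valid: the claim telescopes to t_k.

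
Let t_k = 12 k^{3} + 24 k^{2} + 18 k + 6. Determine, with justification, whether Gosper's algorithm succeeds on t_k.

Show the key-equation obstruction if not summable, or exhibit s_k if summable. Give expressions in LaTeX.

The ratio is (2*k**3 + 10*k**2 + 17*k + 10)/(2*k**3 + 4*k**2 + 3*k + 1).
A = 1, B = 1, C = k**3 + 2*k**2 + 3*k/2 + 1/2.
Set up (1)·f(k+1) − (1)·f(k) − (k**3 + 2*k**2 + 3*k/2 + 1/2) = 0.
Bound: deg f ≤ 4.
Solve for f: f(k) = k*(k + 1)*(3*k**2 - k + 1)/12 (degree 4 ≤ 4).
Certificate R = B(k−1)f/C = k*(3*k**2 - k + 1)/(6*(2*k**2 + 2*k + 1)) gives s_k = 3*k**4 + 2*k**3 + k.
Δs = 12*k**3 + 24*k**2 + 18*k + 6, as required.

Yes. s_k = 3 k^{4} + 2 k^{3} + k.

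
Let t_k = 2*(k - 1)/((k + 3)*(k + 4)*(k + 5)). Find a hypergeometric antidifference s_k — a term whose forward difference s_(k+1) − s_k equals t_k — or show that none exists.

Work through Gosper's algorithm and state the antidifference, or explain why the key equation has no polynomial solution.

s_k = k*(k - 5)/(6*(k + 3)*(k + 4))

Compute t_(k+1)/t_k: get k*(k + 3)/((k - 1)*(k + 6)).
Gosper form: A/B · C(k+1)/C(k) with A=k + 3, B=k + 6, C=k - 1.
Set up (k + 3)·f(k+1) − (k + 5)·f(k) − (k - 1) = 0.
Degrees (1,1,1) ⇒ d ≤ 2.
Solving with deg f ≤ 2: f(k) = k*(k - 5)/12.
So s_k = (B(k−1)f/C)·t_k = (k*(k - 5)*(k + 5)/(12*(k - 1)))·t_k = k*(k - 5)/(6*(k + 3)*(k + 4)).
Verify: 2*(k - 1)/(k**3 + 12*k**2 + 47*k + 60) matches t_k.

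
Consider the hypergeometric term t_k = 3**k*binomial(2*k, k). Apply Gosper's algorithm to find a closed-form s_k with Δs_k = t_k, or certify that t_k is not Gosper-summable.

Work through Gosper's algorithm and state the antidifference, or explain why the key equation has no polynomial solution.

none (Gosper's algorithm certifies no s_k)

Step 1: r(k) = 6*(2*k + 1)/(k + 1).
Factor: A=12*k + 6; B=k + 1; C=1.
Key eq: (12*k + 6)·f(k+1) = (k)·f(k) + (1).
deg f ≤ -1 (via 1,1,0).
Bound -1 < 0, so the key equation has no polynomial solution.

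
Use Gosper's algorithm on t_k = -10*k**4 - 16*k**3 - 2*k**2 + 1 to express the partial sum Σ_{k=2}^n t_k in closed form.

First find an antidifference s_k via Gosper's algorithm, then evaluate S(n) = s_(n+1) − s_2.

t_(k+1)/t_k = (10*k**4 + 56*k**3 + 110*k**2 + 92*k + 27)/(10*k**4 + 16*k**3 + 2*k**2 - 1).
Factor: A=1; B=1; C=k**4 + 8*k**3/5 + k**2/5 - 1/10.
Key eq: (1)·f(k+1) = (1)·f(k) + (k**4 + 8*k**3/5 + k**2/5 - 1/10).
Degrees (0,0,4) ⇒ d ≤ 5.
Coefficient equations give f(k) = k*(2*k**4 - k**3 - 4*k**2 + 3*k - 1)/10.
Then R = B(k−1)f/C = k*(2*k**4 - k**3 - 4*k**2 + 3*k - 1)/(10*k**4 + 16*k**3 + 2*k**2 - 1), so s_k = R(k)·t_k = k*(-2*k**4 + k**3 + 4*k**2 - 3*k + 1).
Check: Δs_k = -10*k**4 - 16*k**3 - 2*k**2 + 1. ✓
Evaluate: s_(n+1) = -2*n**5 - 9*n**4 - 12*n**3 - 5*n**2 + n + 1; subtract s_(2) = -26 ⇒ S(n) = -2*n**5 - 9*n**4 - 12*n**3 - 5*n**2 + n + 27.

S(n) = -2*n**5 - 9*n**4 - 12*n**3 - 5*n**2 + n + 27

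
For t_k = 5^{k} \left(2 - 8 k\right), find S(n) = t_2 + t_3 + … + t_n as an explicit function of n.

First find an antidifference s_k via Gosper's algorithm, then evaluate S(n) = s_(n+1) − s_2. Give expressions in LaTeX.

r(k) = 5*(4*k + 3)/(4*k - 1) after simplifying.
Gosper form: A/B · C(k+1)/C(k) with A=5, B=1, C=k - 1/4.
Solve (5)·f(k+1) − (1)·f(k) = k - 1/4.
d = 1 from the (0,0,1) case.
Solving with deg f ≤ 1: f(k) = (2*k - 3)/8.
Then R = B(k−1)f/C = (2*k - 3)/(2*(4*k - 1)), so s_k = R(k)·t_k = 5**k*(3 - 2*k).
Δs = 5**k*(2 - 8*k), as required.
Evaluate: s_(n+1) = 5**(n + 1)*(1 - 2*n); subtract s_(2) = -25 ⇒ S(n) = -10*5**n*n + 5*5**n + 25.

S(n) = - 10 \cdot 5^{n} n + 5 \cdot 5^{n} + 25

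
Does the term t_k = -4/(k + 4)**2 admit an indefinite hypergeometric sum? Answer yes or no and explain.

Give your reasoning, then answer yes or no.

No — t_k has no hypergeometric antidifference.

The ratio is (k + 4)**2/(k + 5)**2.
A = k**2 + 8*k + 16, B = k**2 + 10*k + 25, C = 1.
Key eq: (k**2 + 8*k + 16)·f(k+1) = (k**2 + 8*k + 16)·f(k) + (1).
Degrees (2,2,0) ⇒ d ≤ 0.
Write f(k) = c0. Then LHS − RHS = -1, requiring -1 = 0: contradictory. No certificate.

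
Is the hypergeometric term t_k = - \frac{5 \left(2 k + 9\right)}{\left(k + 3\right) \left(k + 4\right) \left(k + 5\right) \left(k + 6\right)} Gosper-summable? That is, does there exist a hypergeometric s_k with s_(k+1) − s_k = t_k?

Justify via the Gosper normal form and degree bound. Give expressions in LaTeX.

Yes. s_k = \frac{k \left(- k - 8\right)}{3 \left(k^{2} + 8 k + 15\right)}.

Ratio r(k) = (k + 3)*(2*k + 11)/((k + 7)*(2*k + 9)).
Factor: A=k + 3; B=k + 7; C=k + 9/2.
Set up (k + 3)·f(k+1) − (k + 6)·f(k) − (k + 9/2) = 0.
Bound: deg f ≤ 3.
A polynomial solution: f(k) = k*(k + 4)*(k + 8)/30.
Get s_k = R·t_k = k*(-k - 8)/(3*(k**2 + 8*k + 15)) with R(k) = B(k−1)f(k)/C(k) = k*(k + 4)*(k + 6)*(k + 8)/(15*(2*k + 9)).
Check: Δs_k = 5*(-2*k - 9)/(k**4 + 18*k**3 + 119*k**2 + 342*k + 360). ✓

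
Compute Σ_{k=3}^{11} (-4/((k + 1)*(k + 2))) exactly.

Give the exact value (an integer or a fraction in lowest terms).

t_(k+1)/t_k = (k + 1)/(k + 3).
So A=k + 1 and B=k + 3, with C=1.
Solve (k + 1)·f(k+1) − (k + 2)·f(k) = 1.
deg f ≤ 1 (via 1,1,0).
Match coefficients ⇒ f(k) = k.
Certificate R = B(k−1)f/C = k*(k + 2) gives s_k = -4*k/(k + 1).
Verify: -4/(k**2 + 3*k + 2) matches t_k.
Σ_(k=3)^(11) t_k = s_(12) − s_(3) = -48/13 − (-3) = -9/13.

Σ = -9/13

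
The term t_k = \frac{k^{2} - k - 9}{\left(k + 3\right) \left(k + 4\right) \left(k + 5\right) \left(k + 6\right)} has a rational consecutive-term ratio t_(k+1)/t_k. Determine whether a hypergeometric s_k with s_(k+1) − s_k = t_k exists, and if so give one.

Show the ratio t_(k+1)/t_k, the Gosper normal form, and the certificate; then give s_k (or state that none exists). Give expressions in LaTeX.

Step 1: r(k) = (k + 3)*(k - (k + 1)**2 + 10)/((k + 7)*(-k**2 + k + 9)).
Normal form (A,B,C) = (k + 3, k + 7, k**2 - k - 9).
Solve (k + 3)·f(k+1) − (k + 6)·f(k) = k**2 - k - 9.
deg f ≤ 3 (via 1,1,2).
Solve for f: f(k) = k*(k**2 - 48*k - 133)/60 (degree 3 ≤ 3).
R(k) = B(k−1)·f(k)/C(k) = k*(k + 6)*(k**2 - 48*k - 133)/(60*(k**2 - k - 9)); s_k = R·t_k = k*(k**2 - 48*k - 133)/(60*(k + 3)*(k + 4)*(k + 5)).
Check: Δs_k = (k**2 - k - 9)/(k**4 + 18*k**3 + 119*k**2 + 342*k + 360). ✓

s_k = \frac{k \left(k^{2} - 48 k - 133\right)}{60 \left(k + 3\right) \left(k + 4\right) \left(k + 5\right)}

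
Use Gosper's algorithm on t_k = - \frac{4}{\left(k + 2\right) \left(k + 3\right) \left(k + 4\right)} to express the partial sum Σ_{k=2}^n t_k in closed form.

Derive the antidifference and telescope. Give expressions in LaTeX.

Compute t_(k+1)/t_k: get (k + 2)/(k + 5).
A = k + 2, B = k + 5, C = 1.
Key eq: (k + 2)·f(k+1) = (k + 4)·f(k) + (1).
d = 2 from the (1,1,0) case.
Solve for f: f(k) = k*(k + 5)/12 (degree 2 ≤ 2).
So s_k = (B(k−1)f/C)·t_k = (k*(k + 4)*(k + 5)/12)·t_k = k*(-k - 5)/(3*(k + 2)*(k + 3)).
Δs = -4/(k**3 + 9*k**2 + 26*k + 24), as required.
s_(n+1) = (-n**2 - 7*n - 6)/(3*(n**2 + 7*n + 12)) and s_(2) = -7/30, so S(n) = (-n**2 - 7*n + 8)/(10*(n**2 + 7*n + 12)).

S(n) = \frac{- n^{2} - 7 n + 8}{10 \left(n^{2} + 7 n + 12\right)}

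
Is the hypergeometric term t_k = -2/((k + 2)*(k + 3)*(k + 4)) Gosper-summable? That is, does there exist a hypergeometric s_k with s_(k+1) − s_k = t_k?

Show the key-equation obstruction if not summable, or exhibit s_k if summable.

Yes. s_k = k*(-k - 5)/(6*(k + 2)*(k + 3)).

The ratio is (k + 2)/(k + 5).
Take A(k)=k + 2, B(k)=k + 5, C(k)=1.
Solve (k + 2)·f(k+1) − (k + 4)·f(k) = 1.
deg f ≤ 2 (via 1,1,0).
A polynomial solution: f(k) = k*(k + 5)/12.
Get s_k = R·t_k = k*(-k - 5)/(6*(k + 2)*(k + 3)) with R(k) = B(k−1)f(k)/C(k) = k*(k + 4)*(k + 5)/12.
s_(k+1) − s_k = -2/(k**3 + 9*k**2 + 26*k + 24) = t_k.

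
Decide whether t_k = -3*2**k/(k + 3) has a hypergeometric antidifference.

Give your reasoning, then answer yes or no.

No; the degree bound rules out any f.

Step 1: r(k) = 2*(k + 3)/(k + 4).
Normal form (A,B,C) = (2*k + 6, k + 4, 1).
f must satisfy (2*k + 6)·f(k+1) − (k + 3)·f(k) = 1.
Bound: deg f ≤ -1.
d = -1 < 0 ⇒ no nonzero polynomial f; not summable.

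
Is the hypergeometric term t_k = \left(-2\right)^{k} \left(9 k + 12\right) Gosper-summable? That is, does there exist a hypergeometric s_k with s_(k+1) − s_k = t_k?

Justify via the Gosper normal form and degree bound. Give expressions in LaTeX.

Yes. s_k = \left(-2\right)^{k} \left(- 3 k - 2\right).

t_(k+1)/t_k = 2*(-3*k - 7)/(3*k + 4).
Factor: A=-2; B=1; C=k + 4/3.
f must satisfy (-2)·f(k+1) − (1)·f(k) = k + 4/3.
deg f ≤ 1 (via 0,0,1).
Coefficient equations give f(k) = -(3*k + 2)/9.
Certificate R = B(k−1)f/C = -(3*k + 2)/(3*(3*k + 4)) gives s_k = (-2)**k*(-3*k - 2).
s_(k+1) − s_k = (-2)**k*(9*k + 12) = t_k.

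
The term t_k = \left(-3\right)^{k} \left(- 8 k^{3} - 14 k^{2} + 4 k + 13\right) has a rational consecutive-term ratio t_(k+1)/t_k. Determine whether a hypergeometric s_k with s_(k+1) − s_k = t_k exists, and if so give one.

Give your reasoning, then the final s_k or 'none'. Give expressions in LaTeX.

s_k = \left(-3\right)^{k} \left(2 k^{3} - k^{2} - 4 k - 1\right)

The ratio is 3*(-8*k**3 - 38*k**2 - 48*k - 5)/(8*k**3 + 14*k**2 - 4*k - 13).
Factor: A=-3; B=1; C=k**3 + 7*k**2/4 - k/2 - 13/8.
Set up (-3)·f(k+1) − (1)·f(k) − (k**3 + 7*k**2/4 - k/2 - 13/8) = 0.
d = 3 from the (0,0,3) case.
Coefficient equations give f(k) = -(k + 1)*(2*k**2 - 3*k - 1)/8.
Certificate R = B(k−1)f/C = -(k + 1)*(2*k**2 - 3*k - 1)/(8*k**3 + 14*k**2 - 4*k - 13) gives s_k = (-3)**k*(2*k**3 - k**2 - 4*k - 1).
Check: Δs_k = (-3)**k*(-8*k**3 - 14*k**2 + 4*k + 13). ✓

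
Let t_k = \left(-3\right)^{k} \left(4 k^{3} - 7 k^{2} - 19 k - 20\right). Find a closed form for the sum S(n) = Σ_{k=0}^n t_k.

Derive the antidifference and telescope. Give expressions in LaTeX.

S(n) = 3 \left(-3\right)^{n} n^{3} - 3 \left(-3\right)^{n} n^{2} - 18 \left(-3\right)^{n} n - 18 \left(-3\right)^{n} - 2

Compute t_(k+1)/t_k: get 3*(-4*k**3 - 5*k**2 + 21*k + 42)/(4*k**3 - 7*k**2 - 19*k - 20).
Gosper form: A/B · C(k+1)/C(k) with A=-3, B=1, C=k**3 - 7*k**2/4 - 19*k/4 - 5.
Need (-3)·f(k+1) − (1)·f(k) = k**3 - 7*k**2/4 - 19*k/4 - 5.
deg f ≤ 3 (via 0,0,3).
Solving with deg f ≤ 3: f(k) = -(k**3 - 4*k**2 - k - 2)/4.
So s_k = (B(k−1)f/C)·t_k = (-(k**3 - 4*k**2 - k - 2)/(4*k**3 - 7*k**2 - 19*k - 20))·t_k = (-3)**k*(-k**3 + 4*k**2 + k + 2).
Δs = (-3)**k*(4*k**3 - 7*k**2 - 19*k - 20), as required.
Evaluate: s_(n+1) = (-3)**(n + 1)*(-n**3 + n**2 + 6*n + 6); subtract s_(0) = 2 ⇒ S(n) = 3*(-3)**n*n**3 - 3*(-3)**n*n**2 - 18*(-3)**n*n - 18*(-3)**n - 2.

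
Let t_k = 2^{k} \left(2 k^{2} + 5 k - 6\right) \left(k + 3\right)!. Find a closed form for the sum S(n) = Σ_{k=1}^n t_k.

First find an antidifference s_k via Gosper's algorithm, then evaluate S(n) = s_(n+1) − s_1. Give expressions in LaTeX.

r(k) = 2*(2*k**3 + 17*k**2 + 37*k + 4)/(2*k**2 + 5*k - 6) after simplifying.
Normal form (A,B,C) = (2*k + 8, 1, k**2 + 5*k/2 - 3).
Solve (2*k + 8)·f(k+1) − (1)·f(k) = k**2 + 5*k/2 - 3.
From deg A=1, deg B=0, deg C=2: d=1.
Match coefficients ⇒ f(k) = (k - 2)/2.
Then R = B(k−1)f/C = (k - 2)/(2*k**2 + 5*k - 6), so s_k = R(k)·t_k = 2**k*(k - 2)*factorial(k + 3).
Δs = 2**k*(2*k**2 + 5*k - 6)*factorial(k + 3), as required.
Evaluate: s_(n+1) = 2**(n + 1)*(n - 1)*factorial(n + 4); subtract s_(1) = -48 ⇒ S(n) = 2*2**n*n*factorial(n + 4) - 2*2**n*factorial(n + 4) + 48.

S(n) = 2 \cdot 2^{n} n \left(n + 4\right)! - 2 \cdot 2^{n} \left(n + 4\right)! + 48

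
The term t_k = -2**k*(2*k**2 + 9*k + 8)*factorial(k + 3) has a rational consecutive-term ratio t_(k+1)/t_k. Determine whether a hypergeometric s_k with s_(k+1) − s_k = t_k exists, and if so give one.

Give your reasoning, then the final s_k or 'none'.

Step 1: r(k) = 2*(2*k**3 + 21*k**2 + 71*k + 76)/(2*k**2 + 9*k + 8).
Gosper form: A/B · C(k+1)/C(k) with A=2*k + 8, B=1, C=k**2 + 9*k/2 + 4.
Need (2*k + 8)·f(k+1) − (1)·f(k) = k**2 + 9*k/2 + 4.
Degrees (1,0,2) ⇒ d ≤ 1.
A polynomial solution: f(k) = k/2.
R(k) = B(k−1)·f(k)/C(k) = k/(2*k**2 + 9*k + 8); s_k = R·t_k = -2**k*k*factorial(k + 3).
Verify: -2**k*(2*k**2 + 9*k + 8)*factorial(k + 3) matches t_k.

s_k = -2**k*k*factorial(k + 3)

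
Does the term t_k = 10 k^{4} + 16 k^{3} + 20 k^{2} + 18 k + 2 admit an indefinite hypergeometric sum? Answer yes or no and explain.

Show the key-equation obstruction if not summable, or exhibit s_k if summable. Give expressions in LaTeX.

Step 1: r(k) = (5*k**4 + 28*k**3 + 64*k**2 + 73*k + 33)/(5*k**4 + 8*k**3 + 10*k**2 + 9*k + 1).
Factor: A=1; B=1; C=k**4 + 8*k**3/5 + 2*k**2 + 9*k/5 + 1/5.
f must satisfy (1)·f(k+1) − (1)·f(k) = k**4 + 8*k**3/5 + 2*k**2 + 9*k/5 + 1/5.
Degrees (0,0,4) ⇒ d ≤ 5.
Solving with deg f ≤ 5: f(k) = k*(2*k**4 - k**3 + 2*k**2 + 3*k - 4)/10.
Get s_k = R·t_k = k*(2*k**4 - k**3 + 2*k**2 + 3*k - 4) with R(k) = B(k−1)f(k)/C(k) = k*(2*k**4 - k**3 + 2*k**2 + 3*k - 4)/(2*(5*k**4 + 8*k**3 + 10*k**2 + 9*k + 1)).
Δs = 10*k**4 + 16*k**3 + 20*k**2 + 18*k + 2, as required.

Yes. s_k = k \left(2 k^{4} - k^{3} + 2 k^{2} + 3 k - 4\right).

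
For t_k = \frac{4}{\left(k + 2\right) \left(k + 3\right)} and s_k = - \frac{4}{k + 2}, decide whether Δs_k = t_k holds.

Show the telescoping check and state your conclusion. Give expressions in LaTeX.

s_(k+1) = -4/(k + 3)
s_(k+1) − s_k = 4/((k + 2)*(k + 3))
(s_(k+1) − s_k) − t_k = 0

valid; difference matches t_k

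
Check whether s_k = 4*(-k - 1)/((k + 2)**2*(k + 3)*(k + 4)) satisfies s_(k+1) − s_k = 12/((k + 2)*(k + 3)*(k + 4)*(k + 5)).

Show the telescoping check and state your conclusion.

Invalid: residual 4*(-4*k - 11)/(k**6 + 19*k**5 + 147*k**4 + 593*k**3 + 1316*k**2 + 1524*k + 720) ≠ 0.

s_(k+1) = 4*(-k - 2)/((k + 3)**2*(k + 4)*(k + 5))
s_(k+1) − s_k = 4*(3*k**2 + 11*k + 7)/(k**6 + 19*k**5 + 147*k**4 + 593*k**3 + 1316*k**2 + 1524*k + 720)
(s_(k+1) − s_k) − t_k = 4*(-4*k - 11)/(k**6 + 19*k**5 + 147*k**4 + 593*k**3 + 1316*k**2 + 1524*k + 720)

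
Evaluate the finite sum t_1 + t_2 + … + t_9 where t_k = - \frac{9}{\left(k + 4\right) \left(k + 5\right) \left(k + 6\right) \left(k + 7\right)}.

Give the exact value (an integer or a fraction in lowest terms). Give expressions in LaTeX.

Σ = -3/224

Step 1: r(k) = (k + 4)/(k + 8).
Factor: A=k + 4; B=k + 8; C=1.
f must satisfy (k + 4)·f(k+1) − (k + 7)·f(k) = 1.
Bound: deg f ≤ 3.
A polynomial solution: f(k) = k*(k**2 + 15*k + 74)/360.
Get s_k = R·t_k = k*(-k**2 - 15*k - 74)/(40*(k + 4)*(k + 5)*(k + 6)) with R(k) = B(k−1)f(k)/C(k) = k*(k + 7)*(k**2 + 15*k + 74)/360.
Verify: -9/(k**4 + 22*k**3 + 179*k**2 + 638*k + 840) matches t_k.
Telescoping: Σ = s_(10) − s_(1) = -27/1120 − (-3/280) = -3/224.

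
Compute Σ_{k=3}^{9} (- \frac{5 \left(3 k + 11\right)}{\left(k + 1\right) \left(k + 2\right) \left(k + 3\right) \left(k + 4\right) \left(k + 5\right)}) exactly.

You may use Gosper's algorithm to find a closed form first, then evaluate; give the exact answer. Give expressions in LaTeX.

r(k) = (k + 1)*(3*k + 14)/((k + 6)*(3*k + 11)) after simplifying.
Take A(k)=k + 1, B(k)=k + 6, C(k)=k + 11/3.
Set up (k + 1)·f(k+1) − (k + 5)·f(k) − (k + 11/3) = 0.
deg f ≤ 4 (via 1,1,1).
Coefficient equations give f(k) = k*(k + 3)*(k**2 + 7*k + 14)/24.
Get s_k = R·t_k = 5*k*(-k**2 - 7*k - 14)/(8*(k**3 + 7*k**2 + 14*k + 8)) with R(k) = B(k−1)f(k)/C(k) = k*(k + 3)*(k + 5)*(k**2 + 7*k + 14)/(8*(3*k + 11)).
Check: Δs_k = 5*(-3*k - 11)/(k**5 + 15*k**4 + 85*k**3 + 225*k**2 + 274*k + 120). ✓
Sum = s_(10) − s_(3); s_(10) = -575/924, s_(3) = -33/56 ⇒ -61/1848.

Σ = -61/1848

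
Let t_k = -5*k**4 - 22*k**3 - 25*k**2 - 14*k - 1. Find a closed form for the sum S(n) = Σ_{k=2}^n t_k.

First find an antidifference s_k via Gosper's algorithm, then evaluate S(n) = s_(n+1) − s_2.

The ratio is (5*k**4 + 42*k**3 + 121*k**2 + 150*k + 67)/(5*k**4 + 22*k**3 + 25*k**2 + 14*k + 1).
Normal form (A,B,C) = (1, 1, k**4 + 22*k**3/5 + 5*k**2 + 14*k/5 + 1/5).
Solve (1)·f(k+1) − (1)·f(k) = k**4 + 22*k**3/5 + 5*k**2 + 14*k/5 + 1/5.
d = 5 from the (0,0,4) case.
Match coefficients ⇒ f(k) = k*(k**4 + 3*k**3 - k**2 - 2)/5.
Then R = B(k−1)f/C = k*(k**4 + 3*k**3 - k**2 - 2)/(5*k**4 + 22*k**3 + 25*k**2 + 14*k + 1), so s_k = R(k)·t_k = k*(-k**4 - 3*k**3 + k**2 + 2).
Check: Δs_k = -5*k**4 - 22*k**3 - 25*k**2 - 14*k - 1. ✓
s_(n+1) = -n**5 - 8*n**4 - 21*n**3 - 25*n**2 - 12*n - 1 and s_(2) = -68, so S(n) = -n**5 - 8*n**4 - 21*n**3 - 25*n**2 - 12*n + 67.

S(n) = -n**5 - 8*n**4 - 21*n**3 - 25*n**2 - 12*n + 67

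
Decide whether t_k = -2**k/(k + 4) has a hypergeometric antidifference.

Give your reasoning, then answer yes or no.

No. Not Gosper-summable.

t_(k+1)/t_k = 2*(k + 4)/(k + 5).
Gosper form: A/B · C(k+1)/C(k) with A=2*k + 8, B=k + 5, C=1.
Solve (2*k + 8)·f(k+1) − (k + 4)·f(k) = 1.
Degrees (1,1,0) ⇒ d ≤ -1.
Bound -1 < 0, so the key equation has no polynomial solution.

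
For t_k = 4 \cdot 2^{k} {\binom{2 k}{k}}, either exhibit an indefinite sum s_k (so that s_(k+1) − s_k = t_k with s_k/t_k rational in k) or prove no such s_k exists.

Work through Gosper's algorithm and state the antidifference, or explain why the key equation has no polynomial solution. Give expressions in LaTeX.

Compute t_(k+1)/t_k: get 4*(2*k + 1)/(k + 1).
Gosper form: A/B · C(k+1)/C(k) with A=8*k + 4, B=k + 1, C=1.
Set up (8*k + 4)·f(k+1) − (k)·f(k) − (1) = 0.
deg f ≤ -1 (via 1,1,0).
d = -1 < 0 ⇒ no nonzero polynomial f; not summable.

no hypergeometric antidifference exists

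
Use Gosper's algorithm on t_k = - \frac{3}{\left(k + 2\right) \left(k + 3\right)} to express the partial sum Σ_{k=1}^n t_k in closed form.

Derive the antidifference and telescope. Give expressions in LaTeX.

S(n) = - \frac{n}{n + 3}

Ratio r(k) = (k + 2)/(k + 4).
Gosper form: A/B · C(k+1)/C(k) with A=k + 2, B=k + 4, C=1.
f must satisfy (k + 2)·f(k+1) − (k + 3)·f(k) = 1.
From deg A=1, deg B=1, deg C=0: d=1.
Solve for f: f(k) = k/2 (degree 1 ≤ 1).
So s_k = (B(k−1)f/C)·t_k = (k*(k + 3)/2)·t_k = -3*k/(2*k + 4).
Δs = -3/(k**2 + 5*k + 6), as required.
Σ_(k=1)^n t_k = s_(n+1) − s_(1) = (3*(-n - 1)/(2*(n + 3))) − (-1/2), i.e. -n/(n + 3).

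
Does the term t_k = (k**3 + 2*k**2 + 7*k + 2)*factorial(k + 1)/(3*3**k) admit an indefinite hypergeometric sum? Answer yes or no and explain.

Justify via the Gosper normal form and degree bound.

Yes. s_k = (k**2 + k + 2)*factorial(k + 1)/3**k.

Step 1: r(k) = (k**4 + 7*k**3 + 24*k**2 + 40*k + 24)/(3*(k**3 + 2*k**2 + 7*k + 2)).
So A=k/3 + 2/3 and B=1, with C=k**3 + 2*k**2 + 7*k + 2.
Need (k/3 + 2/3)·f(k+1) − (1)·f(k) = k**3 + 2*k**2 + 7*k + 2.
d = 2 from the (1,0,3) case.
Coefficient equations give f(k) = 3*(k**2 + k + 2).
Get s_k = R·t_k = (k**2 + k + 2)*factorial(k + 1)/3**k with R(k) = B(k−1)f(k)/C(k) = 3*(k**2 + k + 2)/(k**3 + 2*k**2 + 7*k + 2).
s_(k+1) − s_k = (k**3 + 2*k**2 + 7*k + 2)*factorial(k + 1)/(3*3**k) = t_k.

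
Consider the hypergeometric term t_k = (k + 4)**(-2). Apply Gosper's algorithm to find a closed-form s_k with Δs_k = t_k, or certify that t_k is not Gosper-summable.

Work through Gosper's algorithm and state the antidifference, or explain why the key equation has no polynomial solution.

The ratio is (k + 4)**2/(k + 5)**2.
A = k**2 + 8*k + 16, B = k**2 + 10*k + 25, C = 1.
Set up (k**2 + 8*k + 16)·f(k+1) − (k**2 + 8*k + 16)·f(k) − (1) = 0.
Degrees (2,2,0) ⇒ d ≤ 0.
Put f(k) = c0: A·f(k+1) − B(k−1)·f(k) − C = -1; need -1 = 0 — inconsistent ⇒ no f, not summable.

none — t_k is not Gosper-summable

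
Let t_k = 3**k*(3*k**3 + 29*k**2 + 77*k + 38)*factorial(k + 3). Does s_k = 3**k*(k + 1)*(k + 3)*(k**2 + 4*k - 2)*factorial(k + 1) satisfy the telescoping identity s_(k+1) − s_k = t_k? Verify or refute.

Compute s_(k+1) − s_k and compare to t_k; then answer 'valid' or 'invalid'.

s_(k+1) = 3**(k + 1)*(k + 2)*(k + 4)*(k**2 + 6*k + 3)*factorial(k + 2)
s_(k+1) − s_k = 3**k*(3*k**5 + 41*k**4 + 205*k**3 + 463*k**2 + 464*k + 150)*factorial(k + 1)
(s_(k+1) − s_k) − t_k = -3**k*(3*k**4 + 35*k**3 + 134*k**2 + 188*k + 78)*factorial(k + 1)

Invalid: residual -3**k*(3*k**4 + 35*k**3 + 134*k**2 + 188*k + 78)*factorial(k + 1) ≠ 0.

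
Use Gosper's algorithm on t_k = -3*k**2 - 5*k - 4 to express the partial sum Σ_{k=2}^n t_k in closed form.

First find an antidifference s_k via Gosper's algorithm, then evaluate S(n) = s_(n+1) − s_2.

Compute t_(k+1)/t_k: get (3*k**2 + 11*k + 12)/(3*k**2 + 5*k + 4).
Take A(k)=1, B(k)=1, C(k)=k**2 + 5*k/3 + 4/3.
Key eq: (1)·f(k+1) = (1)·f(k) + (k**2 + 5*k/3 + 4/3).
Degrees (0,0,2) ⇒ d ≤ 3.
Solving with deg f ≤ 3: f(k) = k*(k**2 + k + 2)/3.
R(k) = B(k−1)·f(k)/C(k) = k*(k**2 + k + 2)/(3*k**2 + 5*k + 4); s_k = R·t_k = k*(-k**2 - k - 2).
Δs = -3*k**2 - 5*k - 4, as required.
s_(n+1) = -n**3 - 4*n**2 - 7*n - 4 and s_(2) = -16, so S(n) = -n**3 - 4*n**2 - 7*n + 12.

S(n) = -n**3 - 4*n**2 - 7*n + 12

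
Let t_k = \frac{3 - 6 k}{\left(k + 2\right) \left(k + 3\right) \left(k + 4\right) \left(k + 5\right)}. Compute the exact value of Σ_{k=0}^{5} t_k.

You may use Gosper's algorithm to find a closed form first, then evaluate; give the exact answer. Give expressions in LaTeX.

Σ = -11/720

Compute t_(k+1)/t_k: get (k + 2)*(2*k + 1)/((k + 6)*(2*k - 1)).
A = k + 2, B = k + 6, C = k - 1/2.
Set up (k + 2)·f(k+1) − (k + 5)·f(k) − (k - 1/2) = 0.
deg f ≤ 3 (via 1,1,1).
Solve for f: f(k) = k*(k**2 + 9*k - 46)/144 (degree 3 ≤ 3).
Get s_k = R·t_k = -k*(k**2 + 9*k - 46)/(24*(k + 2)*(k + 3)*(k + 4)) with R(k) = B(k−1)f(k)/C(k) = k*(k + 5)*(k**2 + 9*k - 46)/(72*(2*k - 1)).
Δs = 3*(1 - 2*k)/(k**4 + 14*k**3 + 71*k**2 + 154*k + 120), as required.
Σ_(k=0)^(5) t_k = s_(6) − s_(0) = -11/720 − (0) = -11/720.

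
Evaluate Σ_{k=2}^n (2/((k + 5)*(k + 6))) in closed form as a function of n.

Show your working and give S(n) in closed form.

r(k) = (k + 5)/(k + 7) after simplifying.
Take A(k)=k + 5, B(k)=k + 7, C(k)=1.
Solve (k + 5)·f(k+1) − (k + 6)·f(k) = 1.
Degrees (1,1,0) ⇒ d ≤ 1.
Coefficient equations give f(k) = k/5.
Then R = B(k−1)f/C = k*(k + 6)/5, so s_k = R(k)·t_k = 2*k/(5*(k + 5)).
Verify: 2/(k**2 + 11*k + 30) matches t_k.
Σ_(k=2)^n t_k = s_(n+1) − s_(2) = (2*(n + 1)/(5*(n + 6))) − (4/35), i.e. 2*(n - 1)/(7*(n + 6)).

S(n) = 2*(n - 1)/(7*(n + 6))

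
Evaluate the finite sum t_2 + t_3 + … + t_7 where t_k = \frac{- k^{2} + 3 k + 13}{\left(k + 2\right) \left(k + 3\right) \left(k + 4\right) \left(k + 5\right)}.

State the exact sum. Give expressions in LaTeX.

Compute t_(k+1)/t_k: get (k + 2)*(3*k - (k + 1)**2 + 16)/((k + 6)*(-k**2 + 3*k + 13)).
Take A(k)=k + 2, B(k)=k + 6, C(k)=k**2 - 3*k - 13.
Key eq: (k + 2)·f(k+1) = (k + 5)·f(k) + (k**2 - 3*k - 13).
From deg A=1, deg B=1, deg C=2: d=3.
Solving with deg f ≤ 3: f(k) = -k*(k**2 + 17*k + 34)/8.
Certificate R = B(k−1)f/C = -k*(k + 5)*(k**2 + 17*k + 34)/(8*(k**2 - 3*k - 13)) gives s_k = k*(k**2 + 17*k + 34)/(8*(k + 2)*(k + 3)*(k + 4)).
Check: Δs_k = (-k**2 + 3*k + 13)/(k**4 + 14*k**3 + 71*k**2 + 154*k + 120). ✓
Evaluate s at k=8 and k=2: 39/220 and 3/20; difference 3/110.

Σ = 3/110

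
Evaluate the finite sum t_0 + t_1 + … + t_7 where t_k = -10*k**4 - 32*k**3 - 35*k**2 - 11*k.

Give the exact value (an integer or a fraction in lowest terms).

Σ = -77056

Compute t_(k+1)/t_k: get (10*k**4 + 72*k**3 + 191*k**2 + 217*k + 88)/(k*(10*k**3 + 32*k**2 + 35*k + 11)).
A = 1, B = 1, C = k**4 + 16*k**3/5 + 7*k**2/2 + 11*k/10.
f must satisfy (1)·f(k+1) − (1)·f(k) = k**4 + 16*k**3/5 + 7*k**2/2 + 11*k/10.
d = 5 from the (0,0,4) case.
Match coefficients ⇒ f(k) = k**2*(k - 1)*(2*k**2 + 5*k + 4)/10.
Get s_k = R·t_k = k**2*(-2*k**3 - 3*k**2 + k + 4) with R(k) = B(k−1)f(k)/C(k) = k*(k - 1)*(2*k**2 + 5*k + 4)/(10*k**3 + 32*k**2 + 35*k + 11).
Check: Δs_k = k*(-10*k**3 - 32*k**2 - 35*k - 11). ✓
Σ_(k=0)^(7) t_k = s_(8) − s_(0) = -77056 − (0) = -77056.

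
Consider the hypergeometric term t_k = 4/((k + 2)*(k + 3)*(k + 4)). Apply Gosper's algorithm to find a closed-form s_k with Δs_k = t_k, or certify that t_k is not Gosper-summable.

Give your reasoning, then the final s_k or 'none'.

s_k = k*(k + 5)/(3*(k + 2)*(k + 3))

Compute t_(k+1)/t_k: get (k + 2)/(k + 5).
Normal form (A,B,C) = (k + 2, k + 5, 1).
Need (k + 2)·f(k+1) − (k + 4)·f(k) = 1.
Degrees (1,1,0) ⇒ d ≤ 2.
A polynomial solution: f(k) = k*(k + 5)/12.
Certificate R = B(k−1)f/C = k*(k + 4)*(k + 5)/12 gives s_k = k*(k + 5)/(3*(k + 2)*(k + 3)).
s_(k+1) − s_k = 4/(k**3 + 9*k**2 + 26*k + 24) = t_k.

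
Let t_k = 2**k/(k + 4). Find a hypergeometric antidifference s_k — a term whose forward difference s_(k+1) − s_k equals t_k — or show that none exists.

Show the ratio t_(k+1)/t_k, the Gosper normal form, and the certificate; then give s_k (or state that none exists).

not Gosper-summable; s_k does not exist

Compute t_(k+1)/t_k: get 2*(k + 4)/(k + 5).
Gosper form: A/B · C(k+1)/C(k) with A=2*k + 8, B=k + 5, C=1.
Solve (2*k + 8)·f(k+1) − (k + 4)·f(k) = 1.
From deg A=1, deg B=1, deg C=0: d=-1.
d = -1 < 0 ⇒ no nonzero polynomial f; not summable.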